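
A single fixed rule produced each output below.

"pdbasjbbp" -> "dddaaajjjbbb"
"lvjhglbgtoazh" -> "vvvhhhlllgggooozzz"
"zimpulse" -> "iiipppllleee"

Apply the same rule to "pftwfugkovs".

fffwwwuuukkkvvv

The pattern: keep every other character starting from the second (positions 2nd, 4th, 6th, ...), then repeat every character 3 times.
Applying both steps to "pftwfugkovs": "fwukv", then "fffwwwuuukkkvvv".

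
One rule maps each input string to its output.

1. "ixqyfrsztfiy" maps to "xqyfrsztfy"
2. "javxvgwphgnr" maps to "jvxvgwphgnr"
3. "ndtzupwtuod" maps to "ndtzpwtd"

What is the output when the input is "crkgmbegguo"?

crkgmbgg

The transformation: remove every vowel.
So "crkgmbegguo" becomes "crkgmbgg".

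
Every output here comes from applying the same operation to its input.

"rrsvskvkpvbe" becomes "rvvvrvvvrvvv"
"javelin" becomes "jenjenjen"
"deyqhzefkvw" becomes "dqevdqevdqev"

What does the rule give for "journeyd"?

jryjryjry

Looking at the pairs, the operation is to keep one character in every 3, starting at position 1 (positions 1st, 4th, 7th, ...), then write the whole string 3 times in a row.
Working it through for "journeyd": intermediate "jry", final "jryjryjry".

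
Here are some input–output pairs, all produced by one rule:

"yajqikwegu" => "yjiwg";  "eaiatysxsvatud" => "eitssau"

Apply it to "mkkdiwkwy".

In each case the input is transformed by: keep every other character starting from the first (positions 1st, 3rd, 5th, ...).
Applying that to "mkkdiwkwy" gives "mkiky".

mkiky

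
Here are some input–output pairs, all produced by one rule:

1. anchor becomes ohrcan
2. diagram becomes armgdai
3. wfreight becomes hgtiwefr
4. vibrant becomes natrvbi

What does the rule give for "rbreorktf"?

tkfrrober

Rule — move the last 2 characters to the front (rotate right by 2), then take characters alternately from the front and the back (1st, last, 2nd, 2nd-last, ...).
On "rbreorktf": the first step gives "tfrbreork", and the second then gives "tkfrrober".
(Check on "vibrant": → "ntvibra" → "natrvbi" ✓)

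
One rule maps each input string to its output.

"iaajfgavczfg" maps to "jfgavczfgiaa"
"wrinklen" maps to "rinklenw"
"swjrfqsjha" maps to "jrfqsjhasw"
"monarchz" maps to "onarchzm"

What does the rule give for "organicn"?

rganicno

Each output is the input with this applied: swap the front and back halves of the string, then move the last 3 characters to the front (rotate right by 3).
Applying both steps to "organicn": "nicnorga", then "rganicno".
(Check on "iaajfgavczfg": → "avczfgiaajfg" → "jfgavczfgiaa" ✓)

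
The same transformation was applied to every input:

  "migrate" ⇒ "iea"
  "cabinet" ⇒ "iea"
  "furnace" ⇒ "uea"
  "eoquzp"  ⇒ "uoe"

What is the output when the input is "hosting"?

What's happening: sort the characters into reverse alphabetical order, then keep only the vowels.
On "hosting": the first step gives "tsonihg", and the second then gives "oi".

oi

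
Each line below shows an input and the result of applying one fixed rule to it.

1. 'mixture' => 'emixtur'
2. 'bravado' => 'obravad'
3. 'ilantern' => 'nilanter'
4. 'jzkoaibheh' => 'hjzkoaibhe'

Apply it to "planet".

tplane

The transformation: move the last character to the front.
On "planet" that produces "tplane".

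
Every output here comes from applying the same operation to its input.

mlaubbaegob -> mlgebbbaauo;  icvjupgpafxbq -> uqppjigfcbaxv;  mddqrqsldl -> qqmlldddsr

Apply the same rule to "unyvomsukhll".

Each output is the input with this applied: sort the characters into reverse alphabetical order, then move the first 2 characters to the end (rotate left by 2).
Working it through for "unyvomsukhll": intermediate "yvuusonmllkh", final "uusonmllkhyv".

uusonmllkhyv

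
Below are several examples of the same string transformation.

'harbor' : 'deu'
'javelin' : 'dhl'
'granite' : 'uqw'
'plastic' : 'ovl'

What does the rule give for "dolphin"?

rsl

The transformation: shift every letter 3 places forward in the alphabet (wrapping around), then keep every other character starting from the second (positions 2nd, 4th, 6th, ...).
Applying both steps to "dolphin": "grosklq", then "rsl".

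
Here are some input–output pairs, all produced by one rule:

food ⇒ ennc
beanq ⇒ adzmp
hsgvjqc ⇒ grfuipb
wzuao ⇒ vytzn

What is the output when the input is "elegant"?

Looking at the pairs, the operation is to shift every letter 1 place backward in the alphabet (wrapping around).
"elegant" → "dkdfzms".

dkdfzms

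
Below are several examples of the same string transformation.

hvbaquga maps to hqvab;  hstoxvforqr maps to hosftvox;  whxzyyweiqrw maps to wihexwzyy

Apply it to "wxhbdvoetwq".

wexohvbd

The pattern: delete the last 3 characters, then take characters alternately from the front and the back (1st, last, 2nd, 2nd-last, ...).
Working it through for "wxhbdvoetwq": intermediate "wxhbdvoe", final "wexohvbd".
(Check on "whxzyyweiqrw": → "whxzyywei" → "wihexwzyy" ✓)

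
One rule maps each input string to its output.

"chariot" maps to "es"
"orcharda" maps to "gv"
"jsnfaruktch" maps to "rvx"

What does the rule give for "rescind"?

In each case the input is transformed by: keep one character in every 3, starting at position 3 (positions 3rd, 6th, 9th, ...), then shift every letter 4 places forward in the alphabet (wrapping around).
Applying both steps to "rescind": "sn", then "wr".
(Check on "jsnfaruktch": → "nrt" → "rvx" ✓)

wr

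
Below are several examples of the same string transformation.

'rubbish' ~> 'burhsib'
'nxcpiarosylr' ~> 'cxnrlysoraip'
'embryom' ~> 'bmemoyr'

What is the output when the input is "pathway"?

In each case the input is transformed by: reverse the string, then move the last 3 characters to the front (rotate right by 3).
Applying that to "pathway" gives "tapyawh".

tapyawh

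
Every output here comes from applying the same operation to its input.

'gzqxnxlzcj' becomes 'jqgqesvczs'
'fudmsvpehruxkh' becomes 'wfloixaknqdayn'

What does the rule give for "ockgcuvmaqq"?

dzvnoftjjhv

Rule — shift every letter 7 places backward in the alphabet (wrapping around), then move the first 2 characters to the end (rotate left by 2).
Working it through for "ockgcuvmaqq": intermediate "hvdzvnoftjj", final "dzvnoftjjhv".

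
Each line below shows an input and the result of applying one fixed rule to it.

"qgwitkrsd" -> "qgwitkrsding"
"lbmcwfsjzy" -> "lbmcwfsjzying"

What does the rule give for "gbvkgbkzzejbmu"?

gbvkgbkzzejbmuing

Rule — append "ing".
Applying that to "gbvkgbkzzejbmu" gives "gbvkgbkzzejbmuing".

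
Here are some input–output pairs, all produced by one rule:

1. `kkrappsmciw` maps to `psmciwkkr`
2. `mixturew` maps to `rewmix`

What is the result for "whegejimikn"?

What's happening: move the first 3 characters to the end (rotate left by 3), then delete the first 2 characters.
Applying both steps to "whegejimikn": "gejimiknwhe", then "jimiknwhe".
(Check on "kkrappsmciw": → "appsmciwkkr" → "psmciwkkr" ✓)

jimiknwhe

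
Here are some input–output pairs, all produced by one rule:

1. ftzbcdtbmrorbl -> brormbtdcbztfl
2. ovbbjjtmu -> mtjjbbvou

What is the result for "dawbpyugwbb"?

The pattern: reverse the string, then move the first character to the end.
For "dawbpyugwbb", step one produces "bbwguypbwad"; step two turns that into "bwguypbwadb".
(Check on "ftzbcdtbmrorbl": → "lbrormbtdcbztf" → "brormbtdcbztfl" ✓)

bwguypbwadb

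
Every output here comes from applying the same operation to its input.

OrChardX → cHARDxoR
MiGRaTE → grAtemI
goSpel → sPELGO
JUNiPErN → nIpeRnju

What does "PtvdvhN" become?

What's happening: flip the case of every letter, then move the first 2 characters to the end (rotate left by 2).
Working it through for "PtvdvhN": intermediate "pTVDVHn", final "VDVHnpT".

VDVHnpT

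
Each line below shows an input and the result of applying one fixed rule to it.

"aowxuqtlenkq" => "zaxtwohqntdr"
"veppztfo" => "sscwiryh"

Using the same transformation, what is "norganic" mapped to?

ujdqlfqr

What's happening: move the first 2 characters to the end (rotate left by 2), then shift every letter 3 places forward in the alphabet (wrapping around).
Applying both steps to "norganic": "rganicno", then "ujdqlfqr".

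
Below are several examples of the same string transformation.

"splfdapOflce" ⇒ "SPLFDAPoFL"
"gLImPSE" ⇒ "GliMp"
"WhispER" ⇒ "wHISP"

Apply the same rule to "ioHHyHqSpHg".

The pattern: delete the last 2 characters, then flip the case of every letter.
Applying both steps to "ioHHyHqSpHg": "ioHHyHqSp", then "IOhhYhQsP".

IOhhYhQsP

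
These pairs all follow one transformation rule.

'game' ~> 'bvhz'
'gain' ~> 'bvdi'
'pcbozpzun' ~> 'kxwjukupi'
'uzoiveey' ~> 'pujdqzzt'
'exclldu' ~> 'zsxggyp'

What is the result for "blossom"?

The pattern: shift every letter 5 places backward in the alphabet (wrapping around).
So "blossom" becomes "wgjnnjh".

wgjnnjh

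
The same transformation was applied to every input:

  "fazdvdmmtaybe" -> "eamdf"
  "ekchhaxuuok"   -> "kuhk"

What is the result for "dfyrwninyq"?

Looking at the pairs, the operation is to reverse the string, then keep one character in every 3, starting at position 1 (positions 1st, 4th, 7th, ...).
On "dfyrwninyq": the first step gives "qyninwryfd", and the second then gives "qird".
(Check on "fazdvdmmtaybe": → "ebyatmmdvdzaf" → "eamdf" ✓)

qird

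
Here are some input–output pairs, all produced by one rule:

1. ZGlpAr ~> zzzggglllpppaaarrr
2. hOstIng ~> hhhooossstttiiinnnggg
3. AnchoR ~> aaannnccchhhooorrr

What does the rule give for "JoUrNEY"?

In each case the input is transformed by: repeat every character 3 times, then convert every letter to lowercase.
On "JoUrNEY": the first step gives "JJJoooUUUrrrNNNEEEYYY", and the second then gives "jjjooouuurrrnnneeeyyy".

jjjooouuurrrnnneeeyyy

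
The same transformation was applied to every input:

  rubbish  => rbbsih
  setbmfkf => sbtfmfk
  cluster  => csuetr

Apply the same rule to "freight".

The transformation: swap each adjacent pair of characters (1↔2, 3↔4, ...), then delete the first character.
"freight" → "rfiehgt" → "fiehgt".

fiehgt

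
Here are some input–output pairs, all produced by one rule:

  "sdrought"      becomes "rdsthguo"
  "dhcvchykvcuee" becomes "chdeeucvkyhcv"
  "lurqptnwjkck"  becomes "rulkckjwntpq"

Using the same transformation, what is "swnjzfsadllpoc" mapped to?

Looking at the pairs, the operation is to move the first 3 characters to the end (rotate left by 3), then reverse the string.
For "swnjzfsadllpoc", step one produces "jzfsadllpocswn"; step two turns that into "nwscoplldasfzj".

nwscoplldasfzj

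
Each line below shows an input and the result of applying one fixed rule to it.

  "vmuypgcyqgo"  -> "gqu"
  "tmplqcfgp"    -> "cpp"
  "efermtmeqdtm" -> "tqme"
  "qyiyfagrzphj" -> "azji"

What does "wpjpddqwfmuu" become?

dfuj

What's happening: keep one character in every 3, starting at position 3 (positions 3rd, 6th, 9th, ...), then move the first character to the end.
Applying both steps to "wpjpddqwfmuu": "jdfu", then "dfuj".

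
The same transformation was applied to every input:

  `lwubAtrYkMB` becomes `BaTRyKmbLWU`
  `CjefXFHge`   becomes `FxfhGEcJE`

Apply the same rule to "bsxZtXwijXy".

Each output is the input with this applied: move the first 3 characters to the end (rotate left by 3), then flip the case of every letter.
On "bsxZtXwijXy": the first step gives "ZtXwijXybsx", and the second then gives "zTxWIJxYBSX".

zTxWIJxYBSX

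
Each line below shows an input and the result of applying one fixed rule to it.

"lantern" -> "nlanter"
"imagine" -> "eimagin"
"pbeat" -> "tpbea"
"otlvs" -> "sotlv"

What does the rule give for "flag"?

In each case the input is transformed by: move the last character to the front.
So "flag" becomes "gfla".

gfla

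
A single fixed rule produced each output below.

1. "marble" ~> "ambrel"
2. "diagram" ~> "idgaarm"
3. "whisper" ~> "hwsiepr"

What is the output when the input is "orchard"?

Rule — swap each adjacent pair of characters (1↔2, 3↔4, ...).
For "orchard" the result is "rohcrad".

rohcrad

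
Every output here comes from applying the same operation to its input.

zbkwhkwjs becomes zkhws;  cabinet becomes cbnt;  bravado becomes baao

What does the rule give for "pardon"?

In each case the input is transformed by: keep every other character starting from the first (positions 1st, 3rd, 5th, ...).
For "pardon" the result is "pro".

pro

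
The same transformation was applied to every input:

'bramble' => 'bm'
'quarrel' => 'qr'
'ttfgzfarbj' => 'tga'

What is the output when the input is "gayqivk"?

gq

The rule is to move the last character to the front, then keep one character in every 3, starting at position 2 (positions 2nd, 5th, 8th, ...).
Working it through for "gayqivk": intermediate "kgayqiv", final "gq".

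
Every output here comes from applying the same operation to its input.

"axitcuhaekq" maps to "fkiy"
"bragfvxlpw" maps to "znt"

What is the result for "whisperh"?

In each case the input is transformed by: keep one character in every 3, starting at position 2 (positions 2nd, 5th, 8th, ...), then shift every letter 8 places forward in the alphabet (wrapping around).
On "whisperh": the first step gives "hph", and the second then gives "pxp".

pxp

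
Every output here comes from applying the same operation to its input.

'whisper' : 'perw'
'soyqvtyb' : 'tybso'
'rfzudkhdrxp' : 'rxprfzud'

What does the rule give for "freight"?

ghtf

The transformation: move the last 3 characters to the front (rotate right by 3), then delete the last 3 characters.
On "freight": the first step gives "ghtfrei", and the second then gives "ghtf".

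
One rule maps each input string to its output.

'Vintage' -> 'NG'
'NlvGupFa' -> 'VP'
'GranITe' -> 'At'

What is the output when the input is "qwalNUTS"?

Looking at the pairs, the operation is to flip the case of every letter, then keep one character in every 3, starting at position 3 (positions 3rd, 6th, 9th, ...).
For "qwalNUTS", step one produces "QWALnuts"; step two turns that into "Au".

Au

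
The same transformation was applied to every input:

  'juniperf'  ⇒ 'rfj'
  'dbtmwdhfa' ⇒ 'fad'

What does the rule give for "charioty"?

Looking at the pairs, the operation is to move the first character to the end, then keep only the last 3 characters.
For "charioty", step one produces "hariotyc"; step two turns that into "tyc".
(Check on "juniperf": → "uniperfj" → "rfj" ✓)

tyc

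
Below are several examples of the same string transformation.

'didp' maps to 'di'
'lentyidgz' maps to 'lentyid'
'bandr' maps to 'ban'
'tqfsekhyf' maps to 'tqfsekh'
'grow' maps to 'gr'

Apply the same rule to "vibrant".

vibra

What's happening: delete the last 2 characters.
Doing the same to "vibrant": "vibra".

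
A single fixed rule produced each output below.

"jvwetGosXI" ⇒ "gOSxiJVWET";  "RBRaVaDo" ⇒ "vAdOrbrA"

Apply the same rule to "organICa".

NicAORGA

What's happening: flip the case of every letter, then swap the front and back halves of the string.
Applying that to "organICa" gives "NicAORGA".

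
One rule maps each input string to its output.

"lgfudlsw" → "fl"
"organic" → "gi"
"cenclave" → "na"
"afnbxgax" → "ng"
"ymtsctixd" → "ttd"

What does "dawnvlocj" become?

The rule is to keep one character in every 3, starting at position 3 (positions 3rd, 6th, 9th, ...).
So "dawnvlocj" becomes "wlj".

wlj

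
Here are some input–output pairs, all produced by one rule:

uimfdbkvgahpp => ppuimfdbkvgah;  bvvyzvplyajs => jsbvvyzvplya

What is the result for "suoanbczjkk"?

In each case the input is transformed by: move the last 2 characters to the front (rotate right by 2).
Applying that to "suoanbczjkk" gives "kksuoanbczj".

kksuoanbczj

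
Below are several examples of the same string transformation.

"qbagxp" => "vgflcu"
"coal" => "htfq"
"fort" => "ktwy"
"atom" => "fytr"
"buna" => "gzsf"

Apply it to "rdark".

Each output is the input with this applied: shift every letter 5 places forward in the alphabet (wrapping around).
For "rdark" the result is "wifwp".

wifwp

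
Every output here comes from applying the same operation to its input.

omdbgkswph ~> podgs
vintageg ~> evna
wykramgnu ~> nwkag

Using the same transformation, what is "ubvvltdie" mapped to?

iuvld

Looking at the pairs, the operation is to move the last 2 characters to the front (rotate right by 2), then keep every other character starting from the first (positions 1st, 3rd, 5th, ...).
Applying both steps to "ubvvltdie": "ieubvvltd", then "iuvld".
(Check on "vintageg": → "egvintag" → "evna" ✓)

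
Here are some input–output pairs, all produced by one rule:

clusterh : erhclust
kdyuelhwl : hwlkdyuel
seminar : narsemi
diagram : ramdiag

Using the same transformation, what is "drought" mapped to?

In each case the input is transformed by: move the last 3 characters to the front (rotate right by 3).
On "drought" that produces "ghtdrou".

ghtdrou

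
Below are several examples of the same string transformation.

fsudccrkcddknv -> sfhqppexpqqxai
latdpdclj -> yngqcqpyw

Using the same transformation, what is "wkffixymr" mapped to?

jxssvklze

The pattern: shift every letter 13 places forward in the alphabet (wrapping around) — i.e. ROT13.
"wkffixymr" → "jxssvklze".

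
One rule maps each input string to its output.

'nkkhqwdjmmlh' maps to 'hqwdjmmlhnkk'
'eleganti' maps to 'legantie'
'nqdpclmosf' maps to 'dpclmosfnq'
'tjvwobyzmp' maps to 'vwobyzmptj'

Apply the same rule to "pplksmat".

plksmatp

What's happening: move the last 3 characters to the front (rotate right by 3), then swap the front and back halves of the string.
Starting from "pplksmat": after the first operation, "matpplks"; after the second, "plksmatp".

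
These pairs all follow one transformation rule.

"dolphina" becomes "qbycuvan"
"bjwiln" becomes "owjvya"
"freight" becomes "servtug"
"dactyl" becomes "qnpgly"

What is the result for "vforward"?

Rule — shift every letter 13 places forward in the alphabet (wrapping around) — i.e. ROT13.
On "vforward" that produces "isbejneq".

isbejneq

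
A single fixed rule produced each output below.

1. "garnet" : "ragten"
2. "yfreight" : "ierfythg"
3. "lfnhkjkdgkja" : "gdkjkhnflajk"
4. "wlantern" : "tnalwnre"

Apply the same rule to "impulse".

upmiesl

What's happening: reverse the string, then move the first 3 characters to the end (rotate left by 3).
Working it through for "impulse": intermediate "eslupmi", final "upmiesl".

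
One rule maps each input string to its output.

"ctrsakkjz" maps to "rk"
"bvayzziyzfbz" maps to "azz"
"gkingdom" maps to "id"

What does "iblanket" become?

The transformation: delete the last character, then keep one character in every 3, starting at position 3 (positions 3rd, 6th, 9th, ...).
For "iblanket", step one produces "iblanke"; step two turns that into "lk".
(Check on "bvayzziyzfbz": → "bvayzziyzfb" → "azz" ✓)

lk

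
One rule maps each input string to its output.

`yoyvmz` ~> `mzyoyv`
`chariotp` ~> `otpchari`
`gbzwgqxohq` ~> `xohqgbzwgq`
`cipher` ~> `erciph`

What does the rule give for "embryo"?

The transformation: move the first character to the end, then swap the front and back halves of the string.
On "embryo": the first step gives "mbryoe", and the second then gives "yoembr".

yoembr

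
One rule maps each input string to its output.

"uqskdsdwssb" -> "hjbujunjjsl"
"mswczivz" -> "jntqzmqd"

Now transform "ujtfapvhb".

The transformation: shift every letter 9 places backward in the alphabet (wrapping around), then move the first character to the end.
On "ujtfapvhb": the first step gives "lakwrgmys", and the second then gives "akwrgmysl".

akwrgmysl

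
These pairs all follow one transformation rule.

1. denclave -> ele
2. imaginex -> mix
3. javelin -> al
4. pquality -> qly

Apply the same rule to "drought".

rg

The rule is to keep one character in every 3, starting at position 2 (positions 2nd, 5th, 8th, ...).
On "drought" that produces "rg".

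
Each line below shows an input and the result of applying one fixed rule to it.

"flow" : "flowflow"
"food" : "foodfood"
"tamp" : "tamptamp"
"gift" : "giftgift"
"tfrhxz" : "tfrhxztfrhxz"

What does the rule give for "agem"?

agemagem

Rule — write the whole string twice.
"agem" → "agemagem".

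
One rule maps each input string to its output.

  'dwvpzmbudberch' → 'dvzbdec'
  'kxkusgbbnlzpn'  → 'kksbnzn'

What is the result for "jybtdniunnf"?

jbdinf

In each case the input is transformed by: keep every other character starting from the first (positions 1st, 3rd, 5th, ...).
So "jybtdniunnf" becomes "jbdinf".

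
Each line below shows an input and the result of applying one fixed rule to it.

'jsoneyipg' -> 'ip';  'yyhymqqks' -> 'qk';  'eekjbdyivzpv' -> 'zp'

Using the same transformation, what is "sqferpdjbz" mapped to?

Looking at the pairs, the operation is to move the last 3 characters to the front (rotate right by 3), then keep only the first 2 characters.
For "sqferpdjbz", step one produces "jbzsqferpd"; step two turns that into "jb".
(Check on "eekjbdyivzpv": → "zpveekjbdyiv" → "zp" ✓)

jb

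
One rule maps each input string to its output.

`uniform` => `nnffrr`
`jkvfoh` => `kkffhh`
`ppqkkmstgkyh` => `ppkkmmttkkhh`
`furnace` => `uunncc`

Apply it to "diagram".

The pattern: keep every other character starting from the second (positions 2nd, 4th, 6th, ...), then double every character.
"diagram" → "iga" → "iiggaa".
(Check on "ppqkkmstgkyh": → "pkmtkh" → "ppkkmmttkkhh" ✓)

iiggaa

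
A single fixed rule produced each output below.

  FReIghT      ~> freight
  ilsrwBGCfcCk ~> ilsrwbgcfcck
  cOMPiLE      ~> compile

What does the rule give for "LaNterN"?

lantern

The transformation: convert every letter to lowercase.
So "LaNterN" becomes "lantern".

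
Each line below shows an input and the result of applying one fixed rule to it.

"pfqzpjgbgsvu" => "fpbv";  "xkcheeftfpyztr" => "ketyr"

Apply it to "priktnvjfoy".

rtjy

The transformation: keep one character in every 3, starting at position 2 (positions 2nd, 5th, 8th, ...).
So "priktnvjfoy" becomes "rtjy".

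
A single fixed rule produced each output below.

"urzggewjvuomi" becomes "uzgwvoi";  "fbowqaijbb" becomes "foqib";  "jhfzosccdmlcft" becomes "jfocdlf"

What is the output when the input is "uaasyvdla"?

uayda

The transformation: keep every other character starting from the first (positions 1st, 3rd, 5th, ...).
So "uaasyvdla" becomes "uayda".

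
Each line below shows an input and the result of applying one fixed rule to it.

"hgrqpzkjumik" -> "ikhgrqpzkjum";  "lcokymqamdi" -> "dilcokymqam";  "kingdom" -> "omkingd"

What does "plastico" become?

The rule is to move the last 2 characters to the front (rotate right by 2).
So "plastico" becomes "coplasti".

coplasti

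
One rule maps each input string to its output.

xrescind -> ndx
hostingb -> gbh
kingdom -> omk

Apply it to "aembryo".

yoa

What's happening: move the last 2 characters to the front (rotate right by 2), then keep only the first 3 characters.
On "aembryo": the first step gives "yoaembr", and the second then gives "yoa".
(Check on "kingdom": → "omkingd" → "omk" ✓)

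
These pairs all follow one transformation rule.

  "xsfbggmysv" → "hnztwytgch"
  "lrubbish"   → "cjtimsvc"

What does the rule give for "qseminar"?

Each output is the input with this applied: shift every letter 1 place forward in the alphabet (wrapping around), then swap the front and back halves of the string.
"qseminar" → "rtfnjobs" → "jobsrtfn".

jobsrtfn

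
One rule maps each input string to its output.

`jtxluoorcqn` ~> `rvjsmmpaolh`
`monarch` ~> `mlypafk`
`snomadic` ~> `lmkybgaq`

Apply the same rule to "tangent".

Each output is the input with this applied: shift every letter 2 places backward in the alphabet (wrapping around), then move the first character to the end.
Starting from "tangent": after the first operation, "ryleclr"; after the second, "yleclrr".

yleclrr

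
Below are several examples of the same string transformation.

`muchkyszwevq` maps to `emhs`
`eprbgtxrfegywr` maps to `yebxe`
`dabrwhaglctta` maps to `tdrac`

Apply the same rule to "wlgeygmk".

What's happening: move the last 3 characters to the front (rotate right by 3), then keep one character in every 3, starting at position 1 (positions 1st, 4th, 7th, ...).
"wlgeygmk" → "gmkwlgey" → "gwe".

gwe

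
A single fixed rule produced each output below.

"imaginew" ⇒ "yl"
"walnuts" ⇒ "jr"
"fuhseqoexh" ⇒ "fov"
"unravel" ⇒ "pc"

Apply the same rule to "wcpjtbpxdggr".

The transformation: keep one character in every 3, starting at position 3 (positions 3rd, 6th, 9th, ...), then shift every letter 2 places backward in the alphabet (wrapping around).
"wcpjtbpxdggr" → "nzbp".

nzbp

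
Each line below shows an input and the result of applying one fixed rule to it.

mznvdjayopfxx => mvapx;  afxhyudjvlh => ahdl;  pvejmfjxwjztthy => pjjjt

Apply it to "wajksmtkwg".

wktg

Each output is the input with this applied: keep one character in every 3, starting at position 1 (positions 1st, 4th, 7th, ...).
"wajksmtkwg" → "wktg".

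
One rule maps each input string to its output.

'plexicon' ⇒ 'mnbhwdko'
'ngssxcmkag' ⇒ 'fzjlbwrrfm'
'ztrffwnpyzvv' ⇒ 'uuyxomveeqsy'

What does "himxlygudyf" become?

In each case the input is transformed by: shift every letter 1 place backward in the alphabet (wrapping around), then reverse the string.
Doing the same to "himxlygudyf": "exctfxkwlhg".
(Check on "ztrffwnpyzvv": → "ysqeevmoxyuu" → "uuyxomveeqsy" ✓)

exctfxkwlhg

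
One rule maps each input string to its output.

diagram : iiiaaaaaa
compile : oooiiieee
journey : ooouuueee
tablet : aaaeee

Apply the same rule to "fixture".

In each case the input is transformed by: repeat every character 3 times, then keep only the vowels.
Applying both steps to "fixture": "fffiiixxxtttuuurrreee", then "iiiuuueee".

iiiuuueee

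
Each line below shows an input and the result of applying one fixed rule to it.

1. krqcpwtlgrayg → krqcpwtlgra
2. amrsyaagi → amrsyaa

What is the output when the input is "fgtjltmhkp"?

fgtjltmh

Each output is the input with this applied: delete the last 2 characters.
"fgtjltmhkp" → "fgtjltmh".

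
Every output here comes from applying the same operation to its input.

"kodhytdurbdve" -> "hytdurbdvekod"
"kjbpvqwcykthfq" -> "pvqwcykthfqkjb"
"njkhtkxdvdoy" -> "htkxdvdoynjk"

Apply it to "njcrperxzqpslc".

rperxzqpslcnjc

Rule — move the first 3 characters to the end (rotate left by 3).
Doing the same to "njcrperxzqpslc": "rperxzqpslcnjc".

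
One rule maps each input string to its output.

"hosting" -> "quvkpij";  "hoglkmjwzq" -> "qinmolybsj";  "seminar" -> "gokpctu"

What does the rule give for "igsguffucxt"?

Each output is the input with this applied: move the first character to the end, then shift every letter 2 places forward in the alphabet (wrapping around).
On "igsguffucxt": the first step gives "gsguffucxti", and the second then gives "iuiwhhwezvk".

iuiwhhwezvk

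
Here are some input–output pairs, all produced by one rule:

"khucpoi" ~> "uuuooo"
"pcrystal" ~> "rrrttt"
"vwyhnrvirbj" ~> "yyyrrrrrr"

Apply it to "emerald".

eeelll

Each output is the input with this applied: keep one character in every 3, starting at position 3 (positions 3rd, 6th, 9th, ...), then repeat every character 3 times.
So "emerald" becomes "eeelll".
(Check on "pcrystal": → "rt" → "rrrttt" ✓)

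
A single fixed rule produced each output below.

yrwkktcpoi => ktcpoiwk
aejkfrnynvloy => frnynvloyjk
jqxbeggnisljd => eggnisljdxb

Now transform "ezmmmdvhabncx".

mdvhabncxmm

The rule is to delete the first 2 characters, then move the first 2 characters to the end (rotate left by 2).
"ezmmmdvhabncx" → "mmmdvhabncx" → "mdvhabncxmm".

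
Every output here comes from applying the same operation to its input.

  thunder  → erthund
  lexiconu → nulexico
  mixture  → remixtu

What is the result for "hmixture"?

Each output is the input with this applied: move the last 2 characters to the front (rotate right by 2).
"hmixture" → "rehmixtu".

rehmixtu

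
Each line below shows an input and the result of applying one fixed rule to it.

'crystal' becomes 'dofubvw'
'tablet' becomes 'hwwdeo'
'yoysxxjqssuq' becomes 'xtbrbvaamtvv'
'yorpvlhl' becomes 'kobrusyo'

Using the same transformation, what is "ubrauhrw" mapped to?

Rule — move the last 2 characters to the front (rotate right by 2), then shift every letter 3 places forward in the alphabet (wrapping around).
On "ubrauhrw": the first step gives "rwubrauh", and the second then gives "uzxeudxk".

uzxeudxk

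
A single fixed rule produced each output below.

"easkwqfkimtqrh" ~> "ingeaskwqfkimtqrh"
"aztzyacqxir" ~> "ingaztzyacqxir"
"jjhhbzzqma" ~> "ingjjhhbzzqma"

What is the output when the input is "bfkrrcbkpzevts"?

Looking at the pairs, the operation is to prepend "ing".
Doing the same to "bfkrrcbkpzevts": "ingbfkrrcbkpzevts".

ingbfkrrcbkpzevts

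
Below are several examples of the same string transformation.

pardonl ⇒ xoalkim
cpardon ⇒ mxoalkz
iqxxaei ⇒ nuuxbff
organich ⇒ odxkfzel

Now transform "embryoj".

jyovlgb

The rule is to move the first character to the end, then shift every letter 3 places backward in the alphabet (wrapping around).
Working it through for "embryoj": intermediate "mbryoje", final "jyovlgb".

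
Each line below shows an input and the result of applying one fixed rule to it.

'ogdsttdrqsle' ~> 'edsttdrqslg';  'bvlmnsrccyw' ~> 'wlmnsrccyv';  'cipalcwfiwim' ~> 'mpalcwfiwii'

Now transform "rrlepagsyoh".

hlepagsyor

The rule is to delete the first character, then swap the first and last characters.
Starting from "rrlepagsyoh": after the first operation, "rlepagsyoh"; after the second, "hlepagsyor".
(Check on "ogdsttdrqsle": → "gdsttdrqsle" → "edsttdrqslg" ✓)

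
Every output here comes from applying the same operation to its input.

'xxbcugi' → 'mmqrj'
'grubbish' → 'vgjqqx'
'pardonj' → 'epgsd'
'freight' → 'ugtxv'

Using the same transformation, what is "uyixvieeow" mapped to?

jnxmkxtt

The pattern: delete the last 2 characters, then shift every letter 11 places backward in the alphabet (wrapping around).
"uyixvieeow" → "uyixviee" → "jnxmkxtt".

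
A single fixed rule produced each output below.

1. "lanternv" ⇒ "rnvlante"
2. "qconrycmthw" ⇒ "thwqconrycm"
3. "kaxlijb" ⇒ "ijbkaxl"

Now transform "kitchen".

henkitc

In each case the input is transformed by: move the last 3 characters to the front (rotate right by 3).
On "kitchen" that produces "henkitc".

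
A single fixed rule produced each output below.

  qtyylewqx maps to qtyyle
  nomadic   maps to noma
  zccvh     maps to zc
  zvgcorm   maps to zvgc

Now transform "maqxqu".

Looking at the pairs, the operation is to delete the last 3 characters.
Doing the same to "maqxqu": "maq".

maq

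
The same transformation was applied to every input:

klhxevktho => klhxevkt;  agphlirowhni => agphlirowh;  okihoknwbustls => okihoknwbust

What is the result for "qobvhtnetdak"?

qobvhtnetd

Rule — delete the last 2 characters.
Doing the same to "qobvhtnetdak": "qobvhtnetd".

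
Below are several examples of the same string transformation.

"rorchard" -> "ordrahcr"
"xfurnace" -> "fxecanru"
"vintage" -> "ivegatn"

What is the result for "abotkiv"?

The rule is to reverse the string, then move the last 2 characters to the front (rotate right by 2).
Starting from "abotkiv": after the first operation, "viktoba"; after the second, "bavikto".
(Check on "rorchard": → "drahcror" → "ordrahcr" ✓)

bavikto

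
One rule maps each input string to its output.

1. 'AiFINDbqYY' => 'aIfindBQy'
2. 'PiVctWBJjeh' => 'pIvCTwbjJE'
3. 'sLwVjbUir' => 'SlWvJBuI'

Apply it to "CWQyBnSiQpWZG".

cwqYbNsIqPwz

The rule is to delete the last character, then flip the case of every letter.
On "CWQyBnSiQpWZG": the first step gives "CWQyBnSiQpWZ", and the second then gives "cwqYbNsIqPwz".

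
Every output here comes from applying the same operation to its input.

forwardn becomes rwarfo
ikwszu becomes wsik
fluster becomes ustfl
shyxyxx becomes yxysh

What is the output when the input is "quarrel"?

arrqu

The pattern: delete the last 2 characters, then move the first 2 characters to the end (rotate left by 2).
For "quarrel", step one produces "quarr"; step two turns that into "arrqu".
(Check on "fluster": → "flust" → "ustfl" ✓)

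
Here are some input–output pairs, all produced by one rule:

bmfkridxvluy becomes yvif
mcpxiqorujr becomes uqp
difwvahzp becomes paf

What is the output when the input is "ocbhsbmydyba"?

Rule — keep one character in every 3, starting at position 3 (positions 3rd, 6th, 9th, ...), then reverse the string.
"ocbhsbmydyba" → "bbda" → "adbb".

adbb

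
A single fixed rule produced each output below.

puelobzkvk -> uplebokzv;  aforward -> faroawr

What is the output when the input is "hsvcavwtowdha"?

In each case the input is transformed by: delete the last character, then swap each adjacent pair of characters (1↔2, 3↔4, ...).
On "hsvcavwtowdha": the first step gives "hsvcavwtowdh", and the second then gives "shcvvatwwohd".

shcvvatwwohd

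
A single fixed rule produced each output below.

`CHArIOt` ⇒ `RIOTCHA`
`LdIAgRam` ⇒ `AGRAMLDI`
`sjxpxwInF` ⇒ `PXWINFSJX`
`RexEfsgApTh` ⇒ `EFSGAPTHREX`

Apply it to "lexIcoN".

ICONLEX

In each case the input is transformed by: move the first 3 characters to the end (rotate left by 3), then convert every letter to uppercase.
For "lexIcoN", step one produces "IcoNlex"; step two turns that into "ICONLEX".
(Check on "RexEfsgApTh": → "EfsgApThRex" → "EFSGAPTHREX" ✓)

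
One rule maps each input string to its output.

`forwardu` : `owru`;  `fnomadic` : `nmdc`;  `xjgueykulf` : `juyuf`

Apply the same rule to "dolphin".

opi

Looking at the pairs, the operation is to keep every other character starting from the second (positions 2nd, 4th, 6th, ...).
Doing the same to "dolphin": "opi".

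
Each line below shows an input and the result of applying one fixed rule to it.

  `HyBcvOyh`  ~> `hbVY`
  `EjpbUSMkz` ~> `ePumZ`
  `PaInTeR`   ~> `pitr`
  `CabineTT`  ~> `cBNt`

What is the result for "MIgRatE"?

The pattern: flip the case of every letter, then keep every other character starting from the first (positions 1st, 3rd, 5th, ...).
Applying both steps to "MIgRatE": "miGrATe", then "mGAe".

mGAe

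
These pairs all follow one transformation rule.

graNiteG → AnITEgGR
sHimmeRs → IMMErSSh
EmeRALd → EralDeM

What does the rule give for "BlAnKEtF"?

The pattern: flip the case of every letter, then move the first 2 characters to the end (rotate left by 2).
So "BlAnKEtF" becomes "aNkeTfbL".

aNkeTfbL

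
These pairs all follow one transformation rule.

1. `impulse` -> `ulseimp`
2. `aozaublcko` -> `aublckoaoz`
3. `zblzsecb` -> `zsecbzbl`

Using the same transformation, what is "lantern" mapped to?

In each case the input is transformed by: move the first 3 characters to the end (rotate left by 3).
Doing the same to "lantern": "ternlan".

ternlan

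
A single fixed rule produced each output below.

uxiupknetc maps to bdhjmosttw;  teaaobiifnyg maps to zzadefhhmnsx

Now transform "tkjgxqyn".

The pattern: sort the characters into alphabetical order, then shift every letter 1 place backward in the alphabet (wrapping around).
On "tkjgxqyn" that produces "fijmpswx".

fijmpswx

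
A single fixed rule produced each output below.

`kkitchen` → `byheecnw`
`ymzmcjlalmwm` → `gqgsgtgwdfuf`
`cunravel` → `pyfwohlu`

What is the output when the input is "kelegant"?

In each case the input is transformed by: move the last 3 characters to the front (rotate right by 3), then shift every letter 6 places backward in the alphabet (wrapping around).
"kelegant" → "antkeleg" → "uhneyfya".

uhneyfya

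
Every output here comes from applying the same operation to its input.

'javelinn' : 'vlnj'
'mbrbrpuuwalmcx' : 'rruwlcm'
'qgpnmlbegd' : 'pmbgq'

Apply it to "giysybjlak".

yyjag

Rule — keep every other character starting from the first (positions 1st, 3rd, 5th, ...), then move the first character to the end.
"giysybjlak" → "gyyja" → "yyjag".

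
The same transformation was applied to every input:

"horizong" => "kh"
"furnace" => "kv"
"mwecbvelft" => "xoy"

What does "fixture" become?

In each case the input is transformed by: keep one character in every 3, starting at position 3 (positions 3rd, 6th, 9th, ...), then shift every letter 7 places backward in the alphabet (wrapping around).
"fixture" → "qk".

qk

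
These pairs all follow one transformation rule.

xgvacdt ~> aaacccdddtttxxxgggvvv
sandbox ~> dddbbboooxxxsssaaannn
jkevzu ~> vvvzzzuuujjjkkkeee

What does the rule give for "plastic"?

The pattern: move the first 3 characters to the end (rotate left by 3), then repeat every character 3 times.
For "plastic", step one produces "sticpla"; step two turns that into "ssstttiiicccppplllaaa".

ssstttiiicccppplllaaa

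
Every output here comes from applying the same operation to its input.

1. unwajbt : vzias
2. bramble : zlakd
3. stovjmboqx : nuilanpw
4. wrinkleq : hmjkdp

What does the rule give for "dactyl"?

bsxk

The rule is to delete the first 2 characters, then shift every letter 1 place backward in the alphabet (wrapping around).
"dactyl" → "bsxk".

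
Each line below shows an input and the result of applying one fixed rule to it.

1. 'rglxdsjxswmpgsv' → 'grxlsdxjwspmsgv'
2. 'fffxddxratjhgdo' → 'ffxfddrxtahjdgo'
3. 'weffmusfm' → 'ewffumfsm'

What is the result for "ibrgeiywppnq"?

bigriewyppqn

What's happening: swap each adjacent pair of characters (1↔2, 3↔4, ...).
"ibrgeiywppnq" → "bigriewyppqn".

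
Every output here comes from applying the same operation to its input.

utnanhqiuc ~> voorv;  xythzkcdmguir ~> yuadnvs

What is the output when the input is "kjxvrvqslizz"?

lysrma

In each case the input is transformed by: shift every letter 1 place forward in the alphabet (wrapping around), then keep every other character starting from the first (positions 1st, 3rd, 5th, ...).
Doing the same to "kjxvrvqslizz": "lysrma".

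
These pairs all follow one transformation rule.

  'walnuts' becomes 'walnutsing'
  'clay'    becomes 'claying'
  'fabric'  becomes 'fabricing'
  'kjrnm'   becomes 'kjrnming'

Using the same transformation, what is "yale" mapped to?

yaleing

Looking at the pairs, the operation is to append "ing".
So "yale" becomes "yaleing".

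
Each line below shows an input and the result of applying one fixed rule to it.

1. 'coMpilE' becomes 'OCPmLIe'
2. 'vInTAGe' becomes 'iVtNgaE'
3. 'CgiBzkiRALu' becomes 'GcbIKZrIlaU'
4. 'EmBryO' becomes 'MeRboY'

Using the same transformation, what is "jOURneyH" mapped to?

oJruENhY

The transformation: swap each adjacent pair of characters (1↔2, 3↔4, ...), then flip the case of every letter.
Applying both steps to "jOURneyH": "OjRUenHy", then "oJruENhY".
(Check on "vInTAGe": → "IvTnGAe" → "iVtNgaE" ✓)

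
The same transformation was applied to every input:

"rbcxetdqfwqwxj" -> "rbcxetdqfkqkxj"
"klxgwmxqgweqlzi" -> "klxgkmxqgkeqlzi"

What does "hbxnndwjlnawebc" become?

hbxnndkjlnakebc

Each output is the input with this applied: replace every "w" with "k".
Doing the same to "hbxnndwjlnawebc": "hbxnndkjlnakebc".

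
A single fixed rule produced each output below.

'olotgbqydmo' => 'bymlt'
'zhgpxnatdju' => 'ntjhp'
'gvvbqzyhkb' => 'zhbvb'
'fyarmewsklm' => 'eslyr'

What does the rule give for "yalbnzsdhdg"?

What's happening: keep every other character starting from the second (positions 2nd, 4th, 6th, ...), then move the last 3 characters to the front (rotate right by 3).
So "yalbnzsdhdg" becomes "zddab".

zddab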